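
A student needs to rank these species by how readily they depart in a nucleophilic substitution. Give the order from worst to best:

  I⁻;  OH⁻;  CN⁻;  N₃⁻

OH⁻ < CN⁻ < N₃⁻ < I⁻

The more stable X⁻ (or X) is on its own — i.e. the weaker a base it is — the better a leaving group it makes.
I⁻: pKₐ(HI) ≈ -10
N₃⁻: pKₐ(HN₃) ≈ 4.7
CN⁻: pKₐ(HCN) ≈ 9.2
OH⁻: pKₐ(H₂O) ≈ 15.7
Listed from poorest to best leaving group as asked.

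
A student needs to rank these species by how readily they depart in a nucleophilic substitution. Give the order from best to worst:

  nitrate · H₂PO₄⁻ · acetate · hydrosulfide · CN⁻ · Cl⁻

Leaving-group ability tracks the stability of the departed species; conjugate-acid pKₐ is the usual yardstick (lower pKₐ → better LG).
Cl⁻: pKₐ(HCl) ≈ -7
nitrate: pKₐ(HNO₃) ≈ -1.3 — resonance-delocalised over three oxygens
H₂PO₄⁻: pKₐ(H₃PO₄) ≈ 2.1
acetate: pKₐ(CH₃COOH) ≈ 4.8 — resonance-stabilised but still a weak base
hydrosulfide: pKₐ(H₂S) ≈ 7 — larger and more polarisable than the oxygen analogue
CN⁻: pKₐ(HCN) ≈ 9.2 — sp carbon stabilises the charge somewhat, but still a poor LG

Cl⁻ > nitrate > H₂PO₄⁻ > acetate > hydrosulfide > CN⁻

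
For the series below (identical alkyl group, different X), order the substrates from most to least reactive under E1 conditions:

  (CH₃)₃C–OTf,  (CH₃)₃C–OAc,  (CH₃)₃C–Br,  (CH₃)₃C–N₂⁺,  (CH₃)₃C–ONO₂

The skeletons are identical, so relative rate is governed entirely by leaving-group ability.
The more stable X⁻ (or X) is on its own — i.e. the weaker a base it is — the better a leaving group it makes.
(CH₃)₃C–N₂⁺ loses N₂: no meaningful conjugate acid; N₂ departs as an exceptionally stable neutral molecule
(CH₃)₃C–OTf loses OTf⁻: pKₐ(CF₃SO₃H (triflic acid)) ≈ -14
(CH₃)₃C–Br loses Br⁻: pKₐ(HBr) ≈ -9
(CH₃)₃C–ONO₂ loses NO₃⁻: pKₐ(HNO₃) ≈ -1.3
(CH₃)₃C–OAc loses AcO⁻: pKₐ(CH₃COOH) ≈ 4.8

(CH₃)₃C–N₂⁺ > (CH₃)₃C–OTf > (CH₃)₃C–Br > (CH₃)₃C–ONO₂ > (CH₃)₃C–OAc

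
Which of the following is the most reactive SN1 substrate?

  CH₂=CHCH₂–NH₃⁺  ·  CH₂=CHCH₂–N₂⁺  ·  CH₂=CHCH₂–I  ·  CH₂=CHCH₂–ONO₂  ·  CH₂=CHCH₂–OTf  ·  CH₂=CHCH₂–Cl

CH₂=CHCH₂–N₂⁺

With the same alkyl group throughout, only the leaving group differentiates the rates.
Rank by basicity of the departing species: weakest base leaves most easily.
CH₂=CHCH₂–N₂⁺ loses N₂: no meaningful conjugate acid; N₂ departs as an exceptionally stable neutral molecule
CH₂=CHCH₂–OTf loses OTf⁻: pKₐ(CF₃SO₃H (triflic acid)) ≈ -14
CH₂=CHCH₂–I loses I⁻: pKₐ(HI) ≈ -10
CH₂=CHCH₂–Cl loses Cl⁻: pKₐ(HCl) ≈ -7
CH₂=CHCH₂–ONO₂ loses NO₃⁻: pKₐ(HNO₃) ≈ -1.3
CH₂=CHCH₂–NH₃⁺ loses NH₃: pKₐ(NH₄⁺) ≈ 9.2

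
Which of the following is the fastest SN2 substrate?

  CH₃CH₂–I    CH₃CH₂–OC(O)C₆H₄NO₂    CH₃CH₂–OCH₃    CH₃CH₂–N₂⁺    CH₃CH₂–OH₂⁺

CH₃CH₂–N₂⁺

Same R in every case — rank the leaving groups.
A good leaving group is a weak base: the lower the pKₐ of its conjugate acid, the more readily it departs.
CH₃CH₂–N₂⁺ loses N₂: no meaningful conjugate acid; N₂ departs as an exceptionally stable neutral molecule
CH₃CH₂–I loses I⁻: pKₐ(HI) ≈ -10
CH₃CH₂–OH₂⁺ loses H₂O: pKₐ(H₃O⁺) ≈ -1.7
CH₃CH₂–OC(O)C₆H₄NO₂ loses p-O₂N–C₆H₄–COO⁻: pKₐ(p-nitrobenzoic acid) ≈ 3.4
CH₃CH₂–OCH₃ loses CH₃O⁻: pKₐ(CH₃OH) ≈ 15.5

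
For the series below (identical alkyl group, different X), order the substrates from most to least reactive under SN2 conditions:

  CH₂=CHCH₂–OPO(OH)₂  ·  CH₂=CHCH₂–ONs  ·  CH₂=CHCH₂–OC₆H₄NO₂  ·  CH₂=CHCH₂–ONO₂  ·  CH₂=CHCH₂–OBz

Identical carbon frameworks mean the comparison reduces to leaving-group quality.
A good leaving group is a weak base: the lower the pKₐ of its conjugate acid, the more readily it departs.
CH₂=CHCH₂–ONs loses ONs⁻: pKₐ(p-O₂NC₆H₄SO₃H) ≈ -3.5
CH₂=CHCH₂–ONO₂ loses NO₃⁻: pKₐ(HNO₃) ≈ -1.3
CH₂=CHCH₂–OPO(OH)₂ loses H₂PO₄⁻: pKₐ(H₃PO₄) ≈ 2.1
CH₂=CHCH₂–OBz loses PhCOO⁻: pKₐ(C₆H₅COOH) ≈ 4.2
CH₂=CHCH₂–OC₆H₄NO₂ loses p-O₂N–C₆H₄–O⁻: pKₐ(p-nitrophenol) ≈ 7.2

CH₂=CHCH₂–ONs > CH₂=CHCH₂–ONO₂ > CH₂=CHCH₂–OPO(OH)₂ > CH₂=CHCH₂–OBz > CH₂=CHCH₂–OC₆H₄NO₂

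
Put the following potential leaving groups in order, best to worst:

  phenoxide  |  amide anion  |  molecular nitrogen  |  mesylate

molecular nitrogen > mesylate > phenoxide > amide anion

The more stable X⁻ (or X) is on its own — i.e. the weaker a base it is — the better a leaving group it makes.
molecular nitrogen: no meaningful conjugate acid; N₂ departs as an exceptionally stable neutral molecule
mesylate: pKₐ(CH₃SO₃H (MsOH)) ≈ -1.9
phenoxide: pKₐ(C₆H₅OH (phenol)) ≈ 10 — resonance into the ring helps, but still a poor LG
amide anion: pKₐ(NH₃) ≈ 38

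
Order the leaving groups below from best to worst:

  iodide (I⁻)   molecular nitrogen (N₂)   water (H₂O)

molecular nitrogen (N₂) > iodide (I⁻) > water (H₂O)

molecular nitrogen (N₂): no meaningful conjugate acid; N₂ departs as an exceptionally stable neutral molecule
iodide (I⁻): pKₐ(HI) ≈ -10 — large, highly polarisable; very weak base
water (H₂O): pKₐ(H₃O⁺) ≈ -1.7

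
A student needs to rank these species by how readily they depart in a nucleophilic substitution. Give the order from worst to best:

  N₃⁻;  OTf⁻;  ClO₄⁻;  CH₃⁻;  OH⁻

A good leaving group is a weak base: the lower the pKₐ of its conjugate acid, the more readily it departs.
OTf⁻: pKₐ(CF₃SO₃H (triflic acid)) ≈ -14 — charge spread over three oxygens and a CF₃ group; the premier leaving group in synthesis
ClO₄⁻: pKₐ(HClO₄) ≈ -10 — extremely weak base; rarely used for safety reasons
N₃⁻: pKₐ(HN₃) ≈ 4.7
OH⁻: pKₐ(H₂O) ≈ 15.7 — strong base; essentially never leaves without prior activation
CH₃⁻: pKₐ(CH₄) ≈ 48 — unstabilised carbanion; the worst conceivable leaving group
Reversing gives the worst-to-best order requested.

CH₃⁻ < OH⁻ < N₃⁻ < ClO₄⁻ < OTf⁻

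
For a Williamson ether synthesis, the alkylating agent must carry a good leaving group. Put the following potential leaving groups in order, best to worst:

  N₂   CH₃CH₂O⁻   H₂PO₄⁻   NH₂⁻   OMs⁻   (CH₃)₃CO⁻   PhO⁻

N₂ > OMs⁻ > H₂PO₄⁻ > PhO⁻ > CH₃CH₂O⁻ > (CH₃)₃CO⁻ > NH₂⁻

A good leaving group is a weak base: the lower the pKₐ of its conjugate acid, the more readily it departs.
N₂: no meaningful conjugate acid; N₂ departs as an exceptionally stable neutral molecule
OMs⁻: pKₐ(CH₃SO₃H (MsOH)) ≈ -1.9 — resonance-delocalised alkanesulfonate
H₂PO₄⁻: pKₐ(H₃PO₄) ≈ 2.1 — moderate base; biological leaving group after further activation
PhO⁻: pKₐ(C₆H₅OH (phenol)) ≈ 10
CH₃CH₂O⁻: pKₐ(CH₃CH₂OH) ≈ 16 — strong base; alkoxides do not leave unassisted
(CH₃)₃CO⁻: pKₐ(t-BuOH) ≈ 18 — bulky, strongly basic alkoxide
NH₂⁻: pKₐ(NH₃) ≈ 38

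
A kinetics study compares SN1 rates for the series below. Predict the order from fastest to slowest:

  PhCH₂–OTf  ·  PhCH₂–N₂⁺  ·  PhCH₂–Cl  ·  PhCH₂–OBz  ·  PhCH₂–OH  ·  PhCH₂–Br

With the same alkyl group throughout, only the leaving group differentiates the rates.
Leaving-group ability tracks the stability of the departed species; conjugate-acid pKₐ is the usual yardstick (lower pKₐ → better LG).
PhCH₂–N₂⁺ loses N₂: no meaningful conjugate acid; N₂ departs as an exceptionally stable neutral molecule
PhCH₂–OTf loses OTf⁻: pKₐ(CF₃SO₃H (triflic acid)) ≈ -14
PhCH₂–Br loses Br⁻: pKₐ(HBr) ≈ -9
PhCH₂–Cl loses Cl⁻: pKₐ(HCl) ≈ -7
PhCH₂–OBz loses PhCOO⁻: pKₐ(C₆H₅COOH) ≈ 4.2
PhCH₂–OH loses OH⁻: pKₐ(H₂O) ≈ 15.7

PhCH₂–N₂⁺ > PhCH₂–OTf > PhCH₂–Br > PhCH₂–Cl > PhCH₂–OBz > PhCH₂–OH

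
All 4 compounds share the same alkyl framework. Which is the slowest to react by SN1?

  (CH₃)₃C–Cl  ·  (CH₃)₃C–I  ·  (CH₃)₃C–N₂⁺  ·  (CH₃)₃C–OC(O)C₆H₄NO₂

(CH₃)₃C–OC(O)C₆H₄NO₂

The skeletons are identical, so relative rate is governed entirely by leaving-group ability.
Leaving-group ability tracks the stability of the departed species; conjugate-acid pKₐ is the usual yardstick (lower pKₐ → better LG).
(CH₃)₃C–N₂⁺ loses N₂: no meaningful conjugate acid; N₂ departs as an exceptionally stable neutral molecule
(CH₃)₃C–I loses I⁻: pKₐ(HI) ≈ -10
(CH₃)₃C–Cl loses Cl⁻: pKₐ(HCl) ≈ -7
(CH₃)₃C–OC(O)C₆H₄NO₂ loses p-O₂N–C₆H₄–COO⁻: pKₐ(p-nitrobenzoic acid) ≈ 3.4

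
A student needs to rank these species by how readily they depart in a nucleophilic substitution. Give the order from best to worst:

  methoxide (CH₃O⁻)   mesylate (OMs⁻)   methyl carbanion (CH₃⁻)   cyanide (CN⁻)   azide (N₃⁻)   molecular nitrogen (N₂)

molecular nitrogen (N₂) > mesylate (OMs⁻) > azide (N₃⁻) > cyanide (CN⁻) > methoxide (CH₃O⁻) > methyl carbanion (CH₃⁻)

molecular nitrogen (N₂): no meaningful conjugate acid; N₂ departs as an exceptionally stable neutral molecule
mesylate (OMs⁻): pKₐ(CH₃SO₃H (MsOH)) ≈ -1.9 — resonance-delocalised alkanesulfonate
azide (N₃⁻): pKₐ(HN₃) ≈ 4.7 — linear, resonance-stabilised
cyanide (CN⁻): pKₐ(HCN) ≈ 9.2 — sp carbon stabilises the charge somewhat, but still a poor LG
methoxide (CH₃O⁻): pKₐ(CH₃OH) ≈ 15.5
methyl carbanion (CH₃⁻): pKₐ(CH₄) ≈ 48 — unstabilised carbanion; the worst conceivable leaving group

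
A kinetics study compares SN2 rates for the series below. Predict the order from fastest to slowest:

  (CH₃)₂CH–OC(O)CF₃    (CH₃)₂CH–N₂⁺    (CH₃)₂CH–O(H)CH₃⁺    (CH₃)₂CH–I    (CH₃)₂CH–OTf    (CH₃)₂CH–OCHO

(CH₃)₂CH–N₂⁺ > (CH₃)₂CH–OTf > (CH₃)₂CH–I > (CH₃)₂CH–O(H)CH₃⁺ > (CH₃)₂CH–OC(O)CF₃ > (CH₃)₂CH–OCHO

Identical carbon frameworks mean the comparison reduces to leaving-group quality.
A good leaving group is a weak base: the lower the pKₐ of its conjugate acid, the more readily it departs.
(CH₃)₂CH–N₂⁺ loses N₂: no meaningful conjugate acid; N₂ departs as an exceptionally stable neutral molecule
(CH₃)₂CH–OTf loses OTf⁻: pKₐ(CF₃SO₃H (triflic acid)) ≈ -14
(CH₃)₂CH–I loses I⁻: pKₐ(HI) ≈ -10
(CH₃)₂CH–O(H)CH₃⁺ loses R'OH: pKₐ(R'OH₂⁺) ≈ -2.4
(CH₃)₂CH–OC(O)CF₃ loses CF₃COO⁻: pKₐ(CF₃COOH) ≈ 0.2
(CH₃)₂CH–OCHO loses HCOO⁻: pKₐ(HCOOH) ≈ 3.8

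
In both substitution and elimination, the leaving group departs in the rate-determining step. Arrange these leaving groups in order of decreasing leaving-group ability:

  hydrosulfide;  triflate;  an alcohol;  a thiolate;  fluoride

triflate > an alcohol > fluoride > hydrosulfide > a thiolate

triflate: pKₐ(CF₃SO₃H (triflic acid)) ≈ -14 — charge spread over three oxygens and a CF₃ group; the premier leaving group in synthesis
an alcohol: pKₐ(R'OH₂⁺) ≈ -2.4 — neutral; leaves from a protonated ether (an oxonium ion, R–O(H)R'⁺)
fluoride: pKₐ(HF) ≈ 3.2 — small and strongly basic; the poor halide leaving group
hydrosulfide: pKₐ(H₂S) ≈ 7 — larger and more polarisable than the oxygen analogue
a thiolate: pKₐ(RSH (a thiol)) ≈ 10.5 — moderately basic; rarely leaves without activation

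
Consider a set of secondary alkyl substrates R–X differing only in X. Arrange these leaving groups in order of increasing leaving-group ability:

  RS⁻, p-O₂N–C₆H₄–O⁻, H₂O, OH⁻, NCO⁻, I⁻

OH⁻ < RS⁻ < p-O₂N–C₆H₄–O⁻ < NCO⁻ < H₂O < I⁻

I⁻: pKₐ(HI) ≈ -10 — large, highly polarisable; very weak base
H₂O: pKₐ(H₃O⁺) ≈ -1.7
NCO⁻: pKₐ(HOCN) ≈ 3.5 — resonance between N and O
p-O₂N–C₆H₄–O⁻: pKₐ(p-nitrophenol) ≈ 7.2
RS⁻: pKₐ(RSH (a thiol)) ≈ 10.5 — moderately basic; rarely leaves without activation
OH⁻: pKₐ(H₂O) ≈ 15.7
Reversing gives the worst-to-best order requested.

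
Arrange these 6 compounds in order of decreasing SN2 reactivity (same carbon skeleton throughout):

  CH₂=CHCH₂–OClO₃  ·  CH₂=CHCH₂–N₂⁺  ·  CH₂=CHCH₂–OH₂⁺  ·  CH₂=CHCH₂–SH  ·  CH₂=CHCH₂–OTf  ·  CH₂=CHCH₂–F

CH₂=CHCH₂–N₂⁺ > CH₂=CHCH₂–OTf > CH₂=CHCH₂–OClO₃ > CH₂=CHCH₂–OH₂⁺ > CH₂=CHCH₂–F > CH₂=CHCH₂–SH

Identical carbon frameworks mean the comparison reduces to leaving-group quality.
The more stable X⁻ (or X) is on its own — i.e. the weaker a base it is — the better a leaving group it makes.
CH₂=CHCH₂–N₂⁺ loses N₂: no meaningful conjugate acid; N₂ departs as an exceptionally stable neutral molecule
CH₂=CHCH₂–OTf loses OTf⁻: pKₐ(CF₃SO₃H (triflic acid)) ≈ -14
CH₂=CHCH₂–OClO₃ loses ClO₄⁻: pKₐ(HClO₄) ≈ -10
CH₂=CHCH₂–OH₂⁺ loses H₂O: pKₐ(H₃O⁺) ≈ -1.7
CH₂=CHCH₂–F loses F⁻: pKₐ(HF) ≈ 3.2
CH₂=CHCH₂–SH loses HS⁻: pKₐ(H₂S) ≈ 7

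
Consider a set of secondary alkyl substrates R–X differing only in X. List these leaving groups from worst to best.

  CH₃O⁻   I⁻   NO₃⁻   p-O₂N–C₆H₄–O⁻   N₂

N₂: no meaningful conjugate acid; N₂ departs as an exceptionally stable neutral molecule
I⁻: pKₐ(HI) ≈ -10
NO₃⁻: pKₐ(HNO₃) ≈ -1.3
p-O₂N–C₆H₄–O⁻: pKₐ(p-nitrophenol) ≈ 7.2
CH₃O⁻: pKₐ(CH₃OH) ≈ 15.5 — strong base; alkoxides do not leave unassisted
The question asks for worst first, so the sequence is read in increasing leaving-group ability.

CH₃O⁻ < p-O₂N–C₆H₄–O⁻ < NO₃⁻ < I⁻ < N₂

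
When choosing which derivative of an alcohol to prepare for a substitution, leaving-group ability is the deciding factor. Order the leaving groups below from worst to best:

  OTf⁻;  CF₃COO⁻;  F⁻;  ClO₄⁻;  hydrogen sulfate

Rank by basicity of the departing species: weakest base leaves most easily.
OTf⁻: pKₐ(CF₃SO₃H (triflic acid)) ≈ -14
ClO₄⁻: pKₐ(HClO₄) ≈ -10
hydrogen sulfate: pKₐ(H₂SO₄) ≈ -3
CF₃COO⁻: pKₐ(CF₃COOH) ≈ 0.2
F⁻: pKₐ(HF) ≈ 3.2
The question asks for worst first, so the sequence is read in increasing leaving-group ability.

F⁻ < CF₃COO⁻ < hydrogen sulfate < ClO₄⁻ < OTf⁻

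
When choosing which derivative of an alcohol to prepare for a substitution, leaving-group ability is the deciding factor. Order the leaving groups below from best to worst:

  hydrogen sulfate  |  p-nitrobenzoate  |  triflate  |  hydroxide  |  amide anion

The more stable X⁻ (or X) is on its own — i.e. the weaker a base it is — the better a leaving group it makes.
triflate: pKₐ(CF₃SO₃H (triflic acid)) ≈ -14
hydrogen sulfate: pKₐ(H₂SO₄) ≈ -3
p-nitrobenzoate: pKₐ(p-nitrobenzoic acid) ≈ 3.4
hydroxide: pKₐ(H₂O) ≈ 15.7
amide anion: pKₐ(NH₃) ≈ 38

triflate > hydrogen sulfate > p-nitrobenzoate > hydroxide > amide anion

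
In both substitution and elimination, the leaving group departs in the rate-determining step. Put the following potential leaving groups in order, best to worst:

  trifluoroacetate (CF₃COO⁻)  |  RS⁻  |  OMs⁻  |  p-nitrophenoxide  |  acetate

OMs⁻ > trifluoroacetate (CF₃COO⁻) > acetate > p-nitrophenoxide > RS⁻

A good leaving group is a weak base: the lower the pKₐ of its conjugate acid, the more readily it departs.
OMs⁻: pKₐ(CH₃SO₃H (MsOH)) ≈ -1.9 — resonance-delocalised alkanesulfonate
trifluoroacetate (CF₃COO⁻): pKₐ(CF₃COOH) ≈ 0.2 — strongly electron-withdrawing CF₃ stabilises the carboxylate
acetate: pKₐ(CH₃COOH) ≈ 4.8 — resonance-stabilised but still a weak base
p-nitrophenoxide: pKₐ(p-nitrophenol) ≈ 7.2 — nitro group delocalises the charge; the classic chromogenic LG
RS⁻: pKₐ(RSH (a thiol)) ≈ 10.5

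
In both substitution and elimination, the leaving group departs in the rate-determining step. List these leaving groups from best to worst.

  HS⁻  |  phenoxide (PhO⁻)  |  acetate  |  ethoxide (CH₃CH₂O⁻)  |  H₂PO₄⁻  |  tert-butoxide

A good leaving group is a weak base: the lower the pKₐ of its conjugate acid, the more readily it departs.
H₂PO₄⁻: pKₐ(H₃PO₄) ≈ 2.1
acetate: pKₐ(CH₃COOH) ≈ 4.8
HS⁻: pKₐ(H₂S) ≈ 7
phenoxide (PhO⁻): pKₐ(C₆H₅OH (phenol)) ≈ 10
ethoxide (CH₃CH₂O⁻): pKₐ(CH₃CH₂OH) ≈ 16
tert-butoxide: pKₐ(t-BuOH) ≈ 18

H₂PO₄⁻ > acetate > HS⁻ > phenoxide (PhO⁻) > ethoxide (CH₃CH₂O⁻) > tert-butoxide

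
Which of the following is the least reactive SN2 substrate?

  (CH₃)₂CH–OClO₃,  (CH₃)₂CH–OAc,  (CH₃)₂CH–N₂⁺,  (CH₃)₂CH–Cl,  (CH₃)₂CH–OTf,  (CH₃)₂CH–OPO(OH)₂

The skeletons are identical, so relative rate is governed entirely by leaving-group ability.
The more stable X⁻ (or X) is on its own — i.e. the weaker a base it is — the better a leaving group it makes.
(CH₃)₂CH–N₂⁺ loses N₂: no meaningful conjugate acid; N₂ departs as an exceptionally stable neutral molecule
(CH₃)₂CH–OTf loses OTf⁻: pKₐ(CF₃SO₃H (triflic acid)) ≈ -14
(CH₃)₂CH–OClO₃ loses ClO₄⁻: pKₐ(HClO₄) ≈ -10
(CH₃)₂CH–Cl loses Cl⁻: pKₐ(HCl) ≈ -7
(CH₃)₂CH–OPO(OH)₂ loses H₂PO₄⁻: pKₐ(H₃PO₄) ≈ 2.1
(CH₃)₂CH–OAc loses AcO⁻: pKₐ(CH₃COOH) ≈ 4.8

(CH₃)₂CH–OAc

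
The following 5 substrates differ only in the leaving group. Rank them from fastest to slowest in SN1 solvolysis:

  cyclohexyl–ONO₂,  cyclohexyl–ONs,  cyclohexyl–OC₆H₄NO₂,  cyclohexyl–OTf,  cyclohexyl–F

The skeletons are identical, so relative rate is governed entirely by leaving-group ability.
Rank by basicity of the departing species: weakest base leaves most easily.
cyclohexyl–OTf loses OTf⁻: pKₐ(CF₃SO₃H (triflic acid)) ≈ -14
cyclohexyl–ONs loses ONs⁻: pKₐ(p-O₂NC₆H₄SO₃H) ≈ -3.5
cyclohexyl–ONO₂ loses NO₃⁻: pKₐ(HNO₃) ≈ -1.3
cyclohexyl–F loses F⁻: pKₐ(HF) ≈ 3.2
cyclohexyl–OC₆H₄NO₂ loses p-O₂N–C₆H₄–O⁻: pKₐ(p-nitrophenol) ≈ 7.2

cyclohexyl–OTf > cyclohexyl–ONs > cyclohexyl–ONO₂ > cyclohexyl–F > cyclohexyl–OC₆H₄NO₂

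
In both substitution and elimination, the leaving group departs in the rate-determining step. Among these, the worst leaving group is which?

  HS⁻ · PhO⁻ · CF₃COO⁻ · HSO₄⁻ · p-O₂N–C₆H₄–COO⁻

Leaving-group ability tracks the stability of the departed species; conjugate-acid pKₐ is the usual yardstick (lower pKₐ → better LG).
HSO₄⁻: pKₐ(H₂SO₄) ≈ -3
CF₃COO⁻: pKₐ(CF₃COOH) ≈ 0.2
p-O₂N–C₆H₄–COO⁻: pKₐ(p-nitrobenzoic acid) ≈ 3.4
HS⁻: pKₐ(H₂S) ≈ 7
PhO⁻: pKₐ(C₆H₅OH (phenol)) ≈ 10

PhO⁻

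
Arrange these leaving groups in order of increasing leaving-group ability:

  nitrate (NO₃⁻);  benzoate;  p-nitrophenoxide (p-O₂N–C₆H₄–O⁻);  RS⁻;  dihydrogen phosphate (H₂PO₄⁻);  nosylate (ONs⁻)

nosylate (ONs⁻): pKₐ(p-O₂NC₆H₄SO₃H) ≈ -3.5 — p-nitro group further stabilises the sulfonate
nitrate (NO₃⁻): pKₐ(HNO₃) ≈ -1.3 — resonance-delocalised over three oxygens
dihydrogen phosphate (H₂PO₄⁻): pKₐ(H₃PO₄) ≈ 2.1 — moderate base; biological leaving group after further activation
benzoate: pKₐ(C₆H₅COOH) ≈ 4.2
p-nitrophenoxide (p-O₂N–C₆H₄–O⁻): pKₐ(p-nitrophenol) ≈ 7.2 — nitro group delocalises the charge; the classic chromogenic LG
RS⁻: pKₐ(RSH (a thiol)) ≈ 10.5 — moderately basic; rarely leaves without activation
The question asks for worst first, so the sequence is read in increasing leaving-group ability.

RS⁻ < p-nitrophenoxide (p-O₂N–C₆H₄–O⁻) < benzoate < dihydrogen phosphate (H₂PO₄⁻) < nitrate (NO₃⁻) < nosylate (ONs⁻)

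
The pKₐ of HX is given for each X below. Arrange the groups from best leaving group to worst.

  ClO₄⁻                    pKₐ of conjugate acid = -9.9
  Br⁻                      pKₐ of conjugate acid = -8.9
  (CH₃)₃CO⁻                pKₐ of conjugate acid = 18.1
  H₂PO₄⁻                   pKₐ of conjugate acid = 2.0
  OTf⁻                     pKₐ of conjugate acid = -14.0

OTf⁻ > ClO₄⁻ > Br⁻ > H₂PO₄⁻ > (CH₃)₃CO⁻

Lower conjugate-acid pKₐ ⇒ weaker base ⇒ better leaving group.
Sorting by the given values: OTf⁻ (-14.0), ClO₄⁻ (-9.9), Br⁻ (-8.9), H₂PO₄⁻ (2.0), (CH₃)₃CO⁻ (18.1).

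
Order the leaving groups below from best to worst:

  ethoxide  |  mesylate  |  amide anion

mesylate > ethoxide > amide anion

mesylate: pKₐ(CH₃SO₃H (MsOH)) ≈ -1.9 — resonance-delocalised alkanesulfonate
ethoxide: pKₐ(CH₃CH₂OH) ≈ 16 — strong base; alkoxides do not leave unassisted
amide anion: pKₐ(NH₃) ≈ 38 — extremely strong base; never a leaving group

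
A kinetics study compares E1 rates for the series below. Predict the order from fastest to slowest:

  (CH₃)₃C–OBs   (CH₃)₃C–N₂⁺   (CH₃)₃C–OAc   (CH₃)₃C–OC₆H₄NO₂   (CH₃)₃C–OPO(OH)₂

(CH₃)₃C–N₂⁺ > (CH₃)₃C–OBs > (CH₃)₃C–OPO(OH)₂ > (CH₃)₃C–OAc > (CH₃)₃C–OC₆H₄NO₂

Identical carbon frameworks mean the comparison reduces to leaving-group quality.
Leaving-group ability tracks the stability of the departed species; conjugate-acid pKₐ is the usual yardstick (lower pKₐ → better LG).
(CH₃)₃C–N₂⁺ loses N₂: no meaningful conjugate acid; N₂ departs as an exceptionally stable neutral molecule
(CH₃)₃C–OBs loses OBs⁻: pKₐ(p-BrC₆H₄SO₃H) ≈ -2.8
(CH₃)₃C–OPO(OH)₂ loses H₂PO₄⁻: pKₐ(H₃PO₄) ≈ 2.1
(CH₃)₃C–OAc loses AcO⁻: pKₐ(CH₃COOH) ≈ 4.8
(CH₃)₃C–OC₆H₄NO₂ loses p-O₂N–C₆H₄–O⁻: pKₐ(p-nitrophenol) ≈ 7.2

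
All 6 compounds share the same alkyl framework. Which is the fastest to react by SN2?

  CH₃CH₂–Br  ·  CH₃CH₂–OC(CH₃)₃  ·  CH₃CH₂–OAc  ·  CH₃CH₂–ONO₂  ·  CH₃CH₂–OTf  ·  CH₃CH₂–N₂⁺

CH₃CH₂–N₂⁺

Identical carbon frameworks mean the comparison reduces to leaving-group quality.
Leaving-group ability tracks the stability of the departed species; conjugate-acid pKₐ is the usual yardstick (lower pKₐ → better LG).
CH₃CH₂–N₂⁺ loses N₂: no meaningful conjugate acid; N₂ departs as an exceptionally stable neutral molecule
CH₃CH₂–OTf loses OTf⁻: pKₐ(CF₃SO₃H (triflic acid)) ≈ -14
CH₃CH₂–Br loses Br⁻: pKₐ(HBr) ≈ -9
CH₃CH₂–ONO₂ loses NO₃⁻: pKₐ(HNO₃) ≈ -1.3
CH₃CH₂–OAc loses AcO⁻: pKₐ(CH₃COOH) ≈ 4.8
CH₃CH₂–OC(CH₃)₃ loses (CH₃)₃CO⁻: pKₐ(t-BuOH) ≈ 18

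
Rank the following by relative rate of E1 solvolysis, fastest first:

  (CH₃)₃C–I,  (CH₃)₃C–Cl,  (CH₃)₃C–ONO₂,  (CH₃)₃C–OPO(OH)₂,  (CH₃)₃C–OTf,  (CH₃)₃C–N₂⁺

(CH₃)₃C–N₂⁺ > (CH₃)₃C–OTf > (CH₃)₃C–I > (CH₃)₃C–Cl > (CH₃)₃C–ONO₂ > (CH₃)₃C–OPO(OH)₂

Identical carbon frameworks mean the comparison reduces to leaving-group quality.
A good leaving group is a weak base: the lower the pKₐ of its conjugate acid, the more readily it departs.
(CH₃)₃C–N₂⁺ loses N₂: no meaningful conjugate acid; N₂ departs as an exceptionally stable neutral molecule
(CH₃)₃C–OTf loses OTf⁻: pKₐ(CF₃SO₃H (triflic acid)) ≈ -14
(CH₃)₃C–I loses I⁻: pKₐ(HI) ≈ -10
(CH₃)₃C–Cl loses Cl⁻: pKₐ(HCl) ≈ -7
(CH₃)₃C–ONO₂ loses NO₃⁻: pKₐ(HNO₃) ≈ -1.3
(CH₃)₃C–OPO(OH)₂ loses H₂PO₄⁻: pKₐ(H₃PO₄) ≈ 2.1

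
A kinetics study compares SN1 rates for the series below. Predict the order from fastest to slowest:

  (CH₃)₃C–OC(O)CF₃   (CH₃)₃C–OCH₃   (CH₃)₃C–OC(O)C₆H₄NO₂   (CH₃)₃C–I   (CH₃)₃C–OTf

(CH₃)₃C–OTf > (CH₃)₃C–I > (CH₃)₃C–OC(O)CF₃ > (CH₃)₃C–OC(O)C₆H₄NO₂ > (CH₃)₃C–OCH₃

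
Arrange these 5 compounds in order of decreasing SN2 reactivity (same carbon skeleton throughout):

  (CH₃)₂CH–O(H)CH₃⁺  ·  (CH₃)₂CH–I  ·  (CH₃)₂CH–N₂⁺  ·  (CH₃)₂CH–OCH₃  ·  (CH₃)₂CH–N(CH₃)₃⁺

(CH₃)₂CH–N₂⁺ > (CH₃)₂CH–I > (CH₃)₂CH–O(H)CH₃⁺ > (CH₃)₂CH–N(CH₃)₃⁺ > (CH₃)₂CH–OCH₃

Identical carbon frameworks mean the comparison reduces to leaving-group quality.
Rank by basicity of the departing species: weakest base leaves most easily.
(CH₃)₂CH–N₂⁺ loses N₂: no meaningful conjugate acid; N₂ departs as an exceptionally stable neutral molecule
(CH₃)₂CH–I loses I⁻: pKₐ(HI) ≈ -10
(CH₃)₂CH–O(H)CH₃⁺ loses R'OH: pKₐ(R'OH₂⁺) ≈ -2.4
(CH₃)₂CH–N(CH₃)₃⁺ loses NR'₃: pKₐ(R'₃NH⁺) ≈ 10.7
(CH₃)₂CH–OCH₃ loses CH₃O⁻: pKₐ(CH₃OH) ≈ 15.5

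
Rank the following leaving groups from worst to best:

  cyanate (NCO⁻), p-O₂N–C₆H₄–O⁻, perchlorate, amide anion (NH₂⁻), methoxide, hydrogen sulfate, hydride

Rank by basicity of the departing species: weakest base leaves most easily.
perchlorate: pKₐ(HClO₄) ≈ -10
hydrogen sulfate: pKₐ(H₂SO₄) ≈ -3
cyanate (NCO⁻): pKₐ(HOCN) ≈ 3.5
p-O₂N–C₆H₄–O⁻: pKₐ(p-nitrophenol) ≈ 7.2
methoxide: pKₐ(CH₃OH) ≈ 15.5
hydride: pKₐ(H₂) ≈ 36
amide anion (NH₂⁻): pKₐ(NH₃) ≈ 38
Listed from poorest to best leaving group as asked.

amide anion (NH₂⁻) < hydride < methoxide < p-O₂N–C₆H₄–O⁻ < cyanate (NCO⁻) < hydrogen sulfate < perchlorate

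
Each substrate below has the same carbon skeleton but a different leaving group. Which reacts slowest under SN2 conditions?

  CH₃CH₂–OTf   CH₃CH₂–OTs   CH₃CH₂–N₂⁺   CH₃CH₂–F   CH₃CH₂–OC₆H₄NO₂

Identical carbon frameworks mean the comparison reduces to leaving-group quality.
A good leaving group is a weak base: the lower the pKₐ of its conjugate acid, the more readily it departs.
CH₃CH₂–N₂⁺ loses N₂: no meaningful conjugate acid; N₂ departs as an exceptionally stable neutral molecule
CH₃CH₂–OTf loses OTf⁻: pKₐ(CF₃SO₃H (triflic acid)) ≈ -14
CH₃CH₂–OTs loses OTs⁻: pKₐ(p-CH₃C₆H₄SO₃H (TsOH)) ≈ -2.8
CH₃CH₂–F loses F⁻: pKₐ(HF) ≈ 3.2
CH₃CH₂–OC₆H₄NO₂ loses p-O₂N–C₆H₄–O⁻: pKₐ(p-nitrophenol) ≈ 7.2

CH₃CH₂–OC₆H₄NO₂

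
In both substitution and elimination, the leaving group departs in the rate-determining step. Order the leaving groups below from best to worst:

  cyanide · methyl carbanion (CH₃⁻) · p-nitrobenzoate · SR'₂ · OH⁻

A good leaving group is a weak base: the lower the pKₐ of its conjugate acid, the more readily it departs.
SR'₂: pKₐ(R'₂SH⁺) ≈ -7
p-nitrobenzoate: pKₐ(p-nitrobenzoic acid) ≈ 3.4
cyanide: pKₐ(HCN) ≈ 9.2
OH⁻: pKₐ(H₂O) ≈ 15.7
methyl carbanion (CH₃⁻): pKₐ(CH₄) ≈ 48

SR'₂ > p-nitrobenzoate > cyanide > OH⁻ > methyl carbanion (CH₃⁻)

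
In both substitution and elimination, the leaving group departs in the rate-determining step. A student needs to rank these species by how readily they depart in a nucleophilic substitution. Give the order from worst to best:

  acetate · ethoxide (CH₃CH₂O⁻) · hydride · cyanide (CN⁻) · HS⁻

acetate: pKₐ(CH₃COOH) ≈ 4.8
HS⁻: pKₐ(H₂S) ≈ 7
cyanide (CN⁻): pKₐ(HCN) ≈ 9.2
ethoxide (CH₃CH₂O⁻): pKₐ(CH₃CH₂OH) ≈ 16
hydride: pKₐ(H₂) ≈ 36
Reversing gives the worst-to-best order requested.

hydride < ethoxide (CH₃CH₂O⁻) < cyanide (CN⁻) < HS⁻ < acetate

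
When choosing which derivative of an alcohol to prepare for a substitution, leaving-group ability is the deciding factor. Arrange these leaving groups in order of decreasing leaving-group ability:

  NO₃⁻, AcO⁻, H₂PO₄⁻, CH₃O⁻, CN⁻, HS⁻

NO₃⁻ > H₂PO₄⁻ > AcO⁻ > HS⁻ > CN⁻ > CH₃O⁻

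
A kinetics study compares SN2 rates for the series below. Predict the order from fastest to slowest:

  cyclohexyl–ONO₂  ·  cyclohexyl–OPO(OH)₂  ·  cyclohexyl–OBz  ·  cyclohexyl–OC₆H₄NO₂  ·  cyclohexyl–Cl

Same R in every case — rank the leaving groups.
Rank by basicity of the departing species: weakest base leaves most easily.
cyclohexyl–Cl loses Cl⁻: pKₐ(HCl) ≈ -7
cyclohexyl–ONO₂ loses NO₃⁻: pKₐ(HNO₃) ≈ -1.3
cyclohexyl–OPO(OH)₂ loses H₂PO₄⁻: pKₐ(H₃PO₄) ≈ 2.1
cyclohexyl–OBz loses PhCOO⁻: pKₐ(C₆H₅COOH) ≈ 4.2
cyclohexyl–OC₆H₄NO₂ loses p-O₂N–C₆H₄–O⁻: pKₐ(p-nitrophenol) ≈ 7.2

cyclohexyl–Cl > cyclohexyl–ONO₂ > cyclohexyl–OPO(OH)₂ > cyclohexyl–OBz > cyclohexyl–OC₆H₄NO₂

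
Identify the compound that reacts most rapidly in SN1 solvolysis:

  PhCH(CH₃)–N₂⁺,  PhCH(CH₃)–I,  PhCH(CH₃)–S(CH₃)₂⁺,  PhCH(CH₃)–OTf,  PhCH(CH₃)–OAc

PhCH(CH₃)–N₂⁺

Identical carbon frameworks mean the comparison reduces to leaving-group quality.
Leaving-group ability tracks the stability of the departed species; conjugate-acid pKₐ is the usual yardstick (lower pKₐ → better LG).
PhCH(CH₃)–N₂⁺ loses N₂: no meaningful conjugate acid; N₂ departs as an exceptionally stable neutral molecule
PhCH(CH₃)–OTf loses OTf⁻: pKₐ(CF₃SO₃H (triflic acid)) ≈ -14
PhCH(CH₃)–I loses I⁻: pKₐ(HI) ≈ -10
PhCH(CH₃)–S(CH₃)₂⁺ loses SR'₂: pKₐ(R'₂SH⁺) ≈ -7
PhCH(CH₃)–OAc loses AcO⁻: pKₐ(CH₃COOH) ≈ 4.8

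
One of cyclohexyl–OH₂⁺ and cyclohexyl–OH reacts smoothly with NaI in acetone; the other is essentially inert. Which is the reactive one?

cyclohexyl–OH₂⁺

From cyclohexyl–OH the departing group would be OH⁻ (pKₐ(H₂O) ≈ 15.7). Strong base; essentially never leaves without prior activation.
From cyclohexyl–OH₂⁺ the leaving group is H₂O (pKₐ(H₃O⁺) ≈ -1.7). Neutral; leaves from a protonated alcohol (R–OH₂⁺).
(In practice cyclohexyl–OH₂⁺ is made from cyclohexyl–OH by protonation with strong acid, converting the leaving group from hydroxide to neutral water.)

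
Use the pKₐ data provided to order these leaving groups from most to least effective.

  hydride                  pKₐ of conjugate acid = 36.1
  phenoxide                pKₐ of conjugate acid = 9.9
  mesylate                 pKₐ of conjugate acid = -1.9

mesylate > phenoxide > hydride

Lower conjugate-acid pKₐ ⇒ weaker base ⇒ better leaving group.
Sorting by the given values: mesylate (-1.9), phenoxide (9.9), hydride (36.1).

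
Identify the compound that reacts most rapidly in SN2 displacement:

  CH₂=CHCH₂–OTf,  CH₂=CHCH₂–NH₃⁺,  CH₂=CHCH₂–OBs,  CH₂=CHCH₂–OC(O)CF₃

CH₂=CHCH₂–OTf

With the same alkyl group throughout, only the leaving group differentiates the rates.
A good leaving group is a weak base: the lower the pKₐ of its conjugate acid, the more readily it departs.
CH₂=CHCH₂–OTf loses OTf⁻: pKₐ(CF₃SO₃H (triflic acid)) ≈ -14
CH₂=CHCH₂–OBs loses OBs⁻: pKₐ(p-BrC₆H₄SO₃H) ≈ -2.8
CH₂=CHCH₂–OC(O)CF₃ loses CF₃COO⁻: pKₐ(CF₃COOH) ≈ 0.2
CH₂=CHCH₂–NH₃⁺ loses NH₃: pKₐ(NH₄⁺) ≈ 9.2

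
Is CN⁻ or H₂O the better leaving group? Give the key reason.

H₂O is the better leaving group.
pKₐ(H₃O⁺) ≈ -1.7 versus pKₐ(HCN) ≈ 9.2: H₂O is the much weaker base.
Neutral; leaves from a protonated alcohol (R–OH₂⁺).

H₂O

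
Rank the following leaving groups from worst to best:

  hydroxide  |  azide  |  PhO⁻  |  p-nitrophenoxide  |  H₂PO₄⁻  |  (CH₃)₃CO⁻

(CH₃)₃CO⁻ < hydroxide < PhO⁻ < p-nitrophenoxide < azide < H₂PO₄⁻

H₂PO₄⁻: pKₐ(H₃PO₄) ≈ 2.1 — moderate base; biological leaving group after further activation
azide: pKₐ(HN₃) ≈ 4.7
p-nitrophenoxide: pKₐ(p-nitrophenol) ≈ 7.2
PhO⁻: pKₐ(C₆H₅OH (phenol)) ≈ 10 — resonance into the ring helps, but still a poor LG
hydroxide: pKₐ(H₂O) ≈ 15.7 — strong base; essentially never leaves without prior activation
(CH₃)₃CO⁻: pKₐ(t-BuOH) ≈ 18
Listed from poorest to best leaving group as asked.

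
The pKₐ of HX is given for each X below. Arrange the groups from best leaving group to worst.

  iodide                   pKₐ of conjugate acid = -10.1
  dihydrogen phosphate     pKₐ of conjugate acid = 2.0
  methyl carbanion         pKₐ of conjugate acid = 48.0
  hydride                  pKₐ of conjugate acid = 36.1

iodide > dihydrogen phosphate > hydride > methyl carbanion

Lower conjugate-acid pKₐ ⇒ weaker base ⇒ better leaving group.
Sorting by the given values: iodide (-10.1), dihydrogen phosphate (2.0), hydride (36.1), methyl carbanion (48.0).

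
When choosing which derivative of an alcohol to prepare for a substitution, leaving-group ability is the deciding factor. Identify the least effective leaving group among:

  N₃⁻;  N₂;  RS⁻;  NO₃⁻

Leaving-group ability tracks the stability of the departed species; conjugate-acid pKₐ is the usual yardstick (lower pKₐ → better LG).
N₂: no meaningful conjugate acid; N₂ departs as an exceptionally stable neutral molecule
NO₃⁻: pKₐ(HNO₃) ≈ -1.3
N₃⁻: pKₐ(HN₃) ≈ 4.7
RS⁻: pKₐ(RSH (a thiol)) ≈ 10.5

RS⁻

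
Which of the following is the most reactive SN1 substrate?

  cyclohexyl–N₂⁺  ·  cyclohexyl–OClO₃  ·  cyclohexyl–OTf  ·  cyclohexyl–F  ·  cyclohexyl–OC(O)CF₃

Identical carbon frameworks mean the comparison reduces to leaving-group quality.
Leaving-group ability tracks the stability of the departed species; conjugate-acid pKₐ is the usual yardstick (lower pKₐ → better LG).
cyclohexyl–N₂⁺ loses N₂: no meaningful conjugate acid; N₂ departs as an exceptionally stable neutral molecule
cyclohexyl–OTf loses OTf⁻: pKₐ(CF₃SO₃H (triflic acid)) ≈ -14
cyclohexyl–OClO₃ loses ClO₄⁻: pKₐ(HClO₄) ≈ -10
cyclohexyl–OC(O)CF₃ loses CF₃COO⁻: pKₐ(CF₃COOH) ≈ 0.2
cyclohexyl–F loses F⁻: pKₐ(HF) ≈ 3.2

cyclohexyl–N₂⁺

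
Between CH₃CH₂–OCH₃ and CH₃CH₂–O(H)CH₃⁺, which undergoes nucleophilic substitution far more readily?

CH₃CH₂–O(H)CH₃⁺

From CH₃CH₂–OCH₃ the departing group would be CH₃O⁻ (pKₐ(CH₃OH) ≈ 15.5). Strong base; alkoxides do not leave unassisted.
From CH₃CH₂–O(H)CH₃⁺ the leaving group is R'OH (pKₐ(R'OH₂⁺) ≈ -2.4). Neutral; leaves from a protonated ether (an oxonium ion, R–O(H)R'⁺).
(In practice CH₃CH₂–O(H)CH₃⁺ is made from CH₃CH₂–OCH₃ by protonation with concentrated HI, allowing neutral methanol, rather than methoxide, to depart.)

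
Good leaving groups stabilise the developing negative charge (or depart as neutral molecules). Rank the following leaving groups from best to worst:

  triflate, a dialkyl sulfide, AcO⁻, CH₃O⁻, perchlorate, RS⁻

Leaving-group ability tracks the stability of the departed species; conjugate-acid pKₐ is the usual yardstick (lower pKₐ → better LG).
triflate: pKₐ(CF₃SO₃H (triflic acid)) ≈ -14
perchlorate: pKₐ(HClO₄) ≈ -10 — extremely weak base; rarely used for safety reasons
a dialkyl sulfide: pKₐ(R'₂SH⁺) ≈ -7
AcO⁻: pKₐ(CH₃COOH) ≈ 4.8 — resonance-stabilised but still a weak base
RS⁻: pKₐ(RSH (a thiol)) ≈ 10.5 — moderately basic; rarely leaves without activation
CH₃O⁻: pKₐ(CH₃OH) ≈ 15.5 — strong base; alkoxides do not leave unassisted

triflate > perchlorate > a dialkyl sulfide > AcO⁻ > RS⁻ > CH₃O⁻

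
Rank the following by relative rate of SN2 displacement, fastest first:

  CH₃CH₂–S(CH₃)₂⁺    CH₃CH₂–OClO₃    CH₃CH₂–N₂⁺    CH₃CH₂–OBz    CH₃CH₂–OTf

CH₃CH₂–N₂⁺ > CH₃CH₂–OTf > CH₃CH₂–OClO₃ > CH₃CH₂–S(CH₃)₂⁺ > CH₃CH₂–OBz

The skeletons are identical, so relative rate is governed entirely by leaving-group ability.
Leaving-group ability tracks the stability of the departed species; conjugate-acid pKₐ is the usual yardstick (lower pKₐ → better LG).
CH₃CH₂–N₂⁺ loses N₂: no meaningful conjugate acid; N₂ departs as an exceptionally stable neutral molecule
CH₃CH₂–OTf loses OTf⁻: pKₐ(CF₃SO₃H (triflic acid)) ≈ -14
CH₃CH₂–OClO₃ loses ClO₄⁻: pKₐ(HClO₄) ≈ -10
CH₃CH₂–S(CH₃)₂⁺ loses SR'₂: pKₐ(R'₂SH⁺) ≈ -7
CH₃CH₂–OBz loses PhCOO⁻: pKₐ(C₆H₅COOH) ≈ 4.2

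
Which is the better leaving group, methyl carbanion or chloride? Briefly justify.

chloride is the better leaving group.
pKₐ(HCl) ≈ -7 versus pKₐ(CH₄) ≈ 48: chloride is the much weaker base.
Moderately weak base.

chloride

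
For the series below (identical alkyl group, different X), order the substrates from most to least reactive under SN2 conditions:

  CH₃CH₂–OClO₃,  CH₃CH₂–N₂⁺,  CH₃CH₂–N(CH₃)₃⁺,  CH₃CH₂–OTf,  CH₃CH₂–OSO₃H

CH₃CH₂–N₂⁺ > CH₃CH₂–OTf > CH₃CH₂–OClO₃ > CH₃CH₂–OSO₃H > CH₃CH₂–N(CH₃)₃⁺

The skeletons are identical, so relative rate is governed entirely by leaving-group ability.
A good leaving group is a weak base: the lower the pKₐ of its conjugate acid, the more readily it departs.
CH₃CH₂–N₂⁺ loses N₂: no meaningful conjugate acid; N₂ departs as an exceptionally stable neutral molecule
CH₃CH₂–OTf loses OTf⁻: pKₐ(CF₃SO₃H (triflic acid)) ≈ -14
CH₃CH₂–OClO₃ loses ClO₄⁻: pKₐ(HClO₄) ≈ -10
CH₃CH₂–OSO₃H loses HSO₄⁻: pKₐ(H₂SO₄) ≈ -3
CH₃CH₂–N(CH₃)₃⁺ loses NR'₃: pKₐ(R'₃NH⁺) ≈ 10.7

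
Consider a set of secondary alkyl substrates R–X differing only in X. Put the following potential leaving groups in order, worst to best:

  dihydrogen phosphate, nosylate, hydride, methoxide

hydride < methoxide < dihydrogen phosphate < nosylate

nosylate: pKₐ(p-O₂NC₆H₄SO₃H) ≈ -3.5
dihydrogen phosphate: pKₐ(H₃PO₄) ≈ 2.1
methoxide: pKₐ(CH₃OH) ≈ 15.5
hydride: pKₐ(H₂) ≈ 36
Reversing gives the worst-to-best order requested.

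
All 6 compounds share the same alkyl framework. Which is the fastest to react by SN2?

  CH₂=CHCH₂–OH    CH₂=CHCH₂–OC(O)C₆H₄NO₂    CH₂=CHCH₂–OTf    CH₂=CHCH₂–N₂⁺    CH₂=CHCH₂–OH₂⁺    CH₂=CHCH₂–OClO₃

CH₂=CHCH₂–N₂⁺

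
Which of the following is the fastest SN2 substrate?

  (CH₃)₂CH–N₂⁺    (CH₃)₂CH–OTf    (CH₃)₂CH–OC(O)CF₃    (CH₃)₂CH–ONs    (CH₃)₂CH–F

(CH₃)₂CH–N₂⁺

Identical carbon frameworks mean the comparison reduces to leaving-group quality.
A good leaving group is a weak base: the lower the pKₐ of its conjugate acid, the more readily it departs.
(CH₃)₂CH–N₂⁺ loses N₂: no meaningful conjugate acid; N₂ departs as an exceptionally stable neutral molecule
(CH₃)₂CH–OTf loses OTf⁻: pKₐ(CF₃SO₃H (triflic acid)) ≈ -14
(CH₃)₂CH–ONs loses ONs⁻: pKₐ(p-O₂NC₆H₄SO₃H) ≈ -3.5
(CH₃)₂CH–OC(O)CF₃ loses CF₃COO⁻: pKₐ(CF₃COOH) ≈ 0.2
(CH₃)₂CH–F loses F⁻: pKₐ(HF) ≈ 3.2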